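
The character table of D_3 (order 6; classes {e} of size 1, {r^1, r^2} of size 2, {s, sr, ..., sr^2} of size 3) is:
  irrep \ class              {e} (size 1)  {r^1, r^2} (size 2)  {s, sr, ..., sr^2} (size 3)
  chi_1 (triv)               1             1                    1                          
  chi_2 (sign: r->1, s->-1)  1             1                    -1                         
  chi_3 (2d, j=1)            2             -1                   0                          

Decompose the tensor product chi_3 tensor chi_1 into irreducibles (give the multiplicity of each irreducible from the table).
chi_3 tensor chi_1 = chi_3 (all other irreducibles have multiplicity 0).

Explanation: The character of a tensor product is the pointwise product (chi_3 * chi_1)(C) = chi_3(C) * chi_1(C):
  {e}: (2)*(1), {r^1, r^2}: (-1)*(1), {s, sr, ..., sr^2}: (0)*(1)
so (chi_3 * chi_1) takes values
  {e} -> 2, {r^1, r^2} -> -1, {s, sr, ..., sr^2} -> 0.
Now take the inner product of this character with each irreducible chi from the table, <chi_3*chi_1, chi> = (1/6) sum_C |C| (chi_3*chi_1)(C) conj(chi(C)):
  <chi_3*chi_1, chi_1> = (1/6)[1*(2)*conj(1) + 2*(-1)*conj(1) + 3*(0)*conj(1)]
      = (1/6)[(2) + (-2) + (0)] = 0/6 = 0
  <chi_3*chi_1, chi_2> = (1/6)[1*(2)*conj(1) + 2*(-1)*conj(1) + 3*(0)*conj(-1)]
      = (1/6)[(2) + (-2) + (0)] = 0/6 = 0
  <chi_3*chi_1, chi_3> = (1/6)[1*(2)*conj(2) + 2*(-1)*conj(-1) + 3*(0)*conj(0)]
      = (1/6)[(4) + (2) + (0)] = 6/6 = 1
Hence the multiplicities are chi_3: 1. Dimension check: dim(chi_3)*dim(chi_1) = 2*1 = 2 and sum (mult * dim) = 1*2 = 2.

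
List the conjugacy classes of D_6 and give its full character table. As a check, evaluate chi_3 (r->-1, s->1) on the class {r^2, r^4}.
Conjugacy classes: {e} of size 1, {r^3} of size 1, {r^1, r^5} of size 2, {r^2, r^4} of size 2, {s, sr^2, ...} of size 3, {sr, sr^3, ...} of size 3.
Character table:
  irrep \ class              {e} (size 1)  {r^3} (size 1)  {r^1, r^5} (size 2)  {r^2, r^4} (size 2)  {s, sr^2, ...} (size 3)  {sr, sr^3, ...} (size 3)
  chi_1 (triv)               1             1               1                    1                    1                        1                       
  chi_2 (sign: r->1, s->-1)  1             1               1                    1                    -1                       -1                      
  chi_3 (r->-1, s->1)        1             -1              -1                   1                    1                        -1                      
  chi_4 (r->-1, s->-1)       1             -1              -1                   1                    -1                       1                       
  chi_5 (2d, j=1)            2             -2              1                    -1                   0                        0                       
  chi_6 (2d, j=2)            2             2               -1                   -1                   0                        0                       

Spot check: chi_3 (r->-1, s->1) on {r^2, r^4} = 1.

Justification: D_6 has order 2*6 = 12 with 6 conjugacy classes, hence 6 irreducibles. Sum of squared dims 1 + 1 + 1 + 1 + 4 + 4 = 12 = |G|. Linear characters come from the abelianisation; the 2-dimensional irreps have character r^k -> 2*cos(2*pi*j*k/6), reflections -> 0.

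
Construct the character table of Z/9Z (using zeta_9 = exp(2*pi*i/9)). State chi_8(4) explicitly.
Character table of Z/9Z (irreps indexed chi_0,...,chi_8 with chi_k(m) = zeta_9^(k*m), zeta_9 = exp(2*pi*i/9)):
  irrep \ class  {0} (size 1)  {1} (size 1)    {2} (size 1)    {3} (size 1)    {4} (size 1)    {5} (size 1)    {6} (size 1)    {7} (size 1)    {8} (size 1)  
  chi_0          1             1               1               1               1               1               1               1               1             
  chi_1          1             exp(2*I*pi/9)   exp(4*I*pi/9)   exp(2*I*pi/3)   exp(8*I*pi/9)   exp(-8*I*pi/9)  exp(-2*I*pi/3)  exp(-4*I*pi/9)  exp(-2*I*pi/9)
  chi_2          1             exp(4*I*pi/9)   exp(8*I*pi/9)   exp(-2*I*pi/3)  exp(-2*I*pi/9)  exp(2*I*pi/9)   exp(2*I*pi/3)   exp(-8*I*pi/9)  exp(-4*I*pi/9)
  chi_3          1             exp(2*I*pi/3)   exp(-2*I*pi/3)  1               exp(2*I*pi/3)   exp(-2*I*pi/3)  1               exp(2*I*pi/3)   exp(-2*I*pi/3)
  chi_4          1             exp(8*I*pi/9)   exp(-2*I*pi/9)  exp(2*I*pi/3)   exp(-4*I*pi/9)  exp(4*I*pi/9)   exp(-2*I*pi/3)  exp(2*I*pi/9)   exp(-8*I*pi/9)
  chi_5          1             exp(-8*I*pi/9)  exp(2*I*pi/9)   exp(-2*I*pi/3)  exp(4*I*pi/9)   exp(-4*I*pi/9)  exp(2*I*pi/3)   exp(-2*I*pi/9)  exp(8*I*pi/9) 
  chi_6          1             exp(-2*I*pi/3)  exp(2*I*pi/3)   1               exp(-2*I*pi/3)  exp(2*I*pi/3)   1               exp(-2*I*pi/3)  exp(2*I*pi/3) 
  chi_7          1             exp(-4*I*pi/9)  exp(-8*I*pi/9)  exp(2*I*pi/3)   exp(2*I*pi/9)   exp(-2*I*pi/9)  exp(-2*I*pi/3)  exp(8*I*pi/9)   exp(4*I*pi/9) 
  chi_8          1             exp(-2*I*pi/9)  exp(-4*I*pi/9)  exp(-2*I*pi/3)  exp(-8*I*pi/9)  exp(8*I*pi/9)   exp(2*I*pi/3)   exp(4*I*pi/9)   exp(2*I*pi/9) 

Spot check: chi_8(4) = zeta_9^(8*4) = zeta_9^32 = exp(-8*I*pi/9).

Proof sketch: Z/9Z is abelian, so all 9 irreducible complex representations are 1-dimensional. They are given by chi_k(m) = zeta_9^(k*m) for k = 0,...,8. Row orthogonality: sum_m chi_k(m) conj(chi_l(m)) = 9 * [k = l].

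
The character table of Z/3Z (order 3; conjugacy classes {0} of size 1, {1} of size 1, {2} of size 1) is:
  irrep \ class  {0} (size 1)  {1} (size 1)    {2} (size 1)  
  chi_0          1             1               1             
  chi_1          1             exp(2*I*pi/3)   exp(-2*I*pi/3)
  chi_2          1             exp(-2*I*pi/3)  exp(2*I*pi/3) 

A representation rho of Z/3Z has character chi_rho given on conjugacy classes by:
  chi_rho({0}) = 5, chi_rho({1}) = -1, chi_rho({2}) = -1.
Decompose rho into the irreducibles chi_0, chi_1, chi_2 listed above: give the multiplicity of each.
Multiplicities: chi_0: 1, chi_1: 2, chi_2: 2.

Argument: Use <chi_rho, chi> = (1/|G|) sum_C |C| * chi_rho(C) * conj(chi(C)) with |G| = 3 for each irreducible chi in the table:
  <chi_rho, chi_0> = (1/3)[1*(5)*conj(1) + 1*(-1)*conj(1) + 1*(-1)*conj(1)]
      = (1/3)[(5) + (-1) + (-1)] = 3/3 = 1
  <chi_rho, chi_1> = (1/3)[1*(5)*conj(1) + 1*(-1)*conj(exp(2*I*pi/3)) + 1*(-1)*conj(exp(-2*I*pi/3))]
      = (1/3)[(5) + (2 + exp(-2*I*pi/3) + 2*exp(2*I*pi/3)) + (2 + 2*exp(-2*I*pi/3) + exp(2*I*pi/3))] = 6/3 = 2
  <chi_rho, chi_2> = (1/3)[1*(5)*conj(1) + 1*(-1)*conj(exp(-2*I*pi/3)) + 1*(-1)*conj(exp(2*I*pi/3))]
      = (1/3)[(5) + (2 + 2*exp(-2*I*pi/3) + exp(2*I*pi/3)) + (2 + exp(-2*I*pi/3) + 2*exp(2*I*pi/3))] = 6/3 = 2
(Exp terms are combined using exp(i*s)*conj(exp(i*t)) = exp(i*(s-t)), and sums of them are collapsed using the identity that for every m > 1 the m distinct m-th roots of unity sum to 0, e.g. 1 + exp(2*I*pi/3) + exp(-2*I*pi/3) = 0.)
Dimension check: dim(rho) = sum (mult * dim) = 1*1 + 2*1 + 2*1 = 5 = chi_rho(e) = 5.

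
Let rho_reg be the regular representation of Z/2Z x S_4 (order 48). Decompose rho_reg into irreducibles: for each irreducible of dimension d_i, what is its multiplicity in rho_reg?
Each irreducible V_i of dimension d_i appears with multiplicity d_i, i.e. rho_reg = (direct sum over all irreducibles V_i) d_i V_i. The irreducible dimensions for Z/2Z x S_4 are 1, 1, 1, 1, 2, 2, 3, 3, 3, 3: 4 irreducibles of dimension 1, each with multiplicity 1; 2 irreducibles of dimension 2, each with multiplicity 2; 4 irreducibles of dimension 3, each with multiplicity 3. Total dimension 4*1*1 + 2*2*2 + 4*3*3 = 48 = |G|.

Derivation: General theorem: in the regular representation of a finite group G, each irreducible appears with multiplicity equal to its dimension. Check: dim(rho_reg) = sum d_i^2 = 1 + 1 + 1 + 1 + 4 + 4 + 9 + 9 + 9 + 9 = 48 = |G|.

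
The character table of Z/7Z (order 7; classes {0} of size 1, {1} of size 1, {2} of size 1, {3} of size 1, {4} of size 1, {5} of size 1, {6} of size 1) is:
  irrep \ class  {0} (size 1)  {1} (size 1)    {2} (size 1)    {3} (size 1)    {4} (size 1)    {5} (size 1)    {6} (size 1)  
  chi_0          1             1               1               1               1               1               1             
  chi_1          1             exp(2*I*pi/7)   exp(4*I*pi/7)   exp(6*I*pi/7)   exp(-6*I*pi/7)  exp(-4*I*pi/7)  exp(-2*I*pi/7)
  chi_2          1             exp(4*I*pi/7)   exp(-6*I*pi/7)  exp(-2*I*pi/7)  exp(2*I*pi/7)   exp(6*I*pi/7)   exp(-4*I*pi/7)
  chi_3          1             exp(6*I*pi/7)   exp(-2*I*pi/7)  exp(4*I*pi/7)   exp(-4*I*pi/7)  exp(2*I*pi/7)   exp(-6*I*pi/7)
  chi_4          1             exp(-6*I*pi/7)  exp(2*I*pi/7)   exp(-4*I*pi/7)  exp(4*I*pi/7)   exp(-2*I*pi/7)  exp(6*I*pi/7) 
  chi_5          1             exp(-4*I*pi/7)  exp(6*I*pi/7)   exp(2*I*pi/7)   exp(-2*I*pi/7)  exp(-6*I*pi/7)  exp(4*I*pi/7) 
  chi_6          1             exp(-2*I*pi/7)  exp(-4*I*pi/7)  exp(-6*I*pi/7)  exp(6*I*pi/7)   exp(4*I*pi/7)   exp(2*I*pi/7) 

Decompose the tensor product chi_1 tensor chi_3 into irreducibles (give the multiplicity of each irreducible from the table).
chi_1 tensor chi_3 = chi_4 (all other irreducibles have multiplicity 0).

Why: The character of a tensor product is the pointwise product (chi_1 * chi_3)(C) = chi_1(C) * chi_3(C):
  {0}: (1)*(1), {1}: (exp(2*I*pi/7))*(exp(6*I*pi/7)), {2}: (exp(4*I*pi/7))*(exp(-2*I*pi/7)), {3}: (exp(6*I*pi/7))*(exp(4*I*pi/7)), {4}: (exp(-6*I*pi/7))*(exp(-4*I*pi/7)), {5}: (exp(-4*I*pi/7))*(exp(2*I*pi/7)), {6}: (exp(-2*I*pi/7))*(exp(-6*I*pi/7))
so (chi_1 * chi_3) takes values
  {0} -> 1, {1} -> exp(-6*I*pi/7), {2} -> exp(2*I*pi/7), {3} -> exp(-4*I*pi/7), {4} -> exp(4*I*pi/7), {5} -> exp(-2*I*pi/7), {6} -> exp(6*I*pi/7).
Now take the inner product of this character with each irreducible chi from the table, <chi_1*chi_3, chi> = (1/7) sum_C |C| (chi_1*chi_3)(C) conj(chi(C)):
  <chi_1*chi_3, chi_0> = (1/7)[1*(1)*conj(1) + 1*(exp(-6*I*pi/7))*conj(1) + 1*(exp(2*I*pi/7))*conj(1) + 1*(exp(-4*I*pi/7))*conj(1) + 1*(exp(4*I*pi/7))*conj(1) + 1*(exp(-2*I*pi/7))*conj(1) + 1*(exp(6*I*pi/7))*conj(1)]
      = (1/7)[(1) + (exp(-6*I*pi/7)) + (exp(2*I*pi/7)) + (exp(-4*I*pi/7)) + (exp(4*I*pi/7)) + (exp(-2*I*pi/7)) + (exp(6*I*pi/7))] = 0/7 = 0
  <chi_1*chi_3, chi_1> = (1/7)[1*(1)*conj(1) + 1*(exp(-6*I*pi/7))*conj(exp(2*I*pi/7)) + 1*(exp(2*I*pi/7))*conj(exp(4*I*pi/7)) + 1*(exp(-4*I*pi/7))*conj(exp(6*I*pi/7)) + 1*(exp(4*I*pi/7))*conj(exp(-6*I*pi/7)) + 1*(exp(-2*I*pi/7))*conj(exp(-4*I*pi/7)) + 1*(exp(6*I*pi/7))*conj(exp(-2*I*pi/7))]
      = (1/7)[(1) + (exp(6*I*pi/7)) + (exp(-2*I*pi/7)) + (exp(4*I*pi/7)) + (exp(-4*I*pi/7)) + (exp(2*I*pi/7)) + (exp(-6*I*pi/7))] = 0/7 = 0
  <chi_1*chi_3, chi_2> = (1/7)[1*(1)*conj(1) + 1*(exp(-6*I*pi/7))*conj(exp(4*I*pi/7)) + 1*(exp(2*I*pi/7))*conj(exp(-6*I*pi/7)) + 1*(exp(-4*I*pi/7))*conj(exp(-2*I*pi/7)) + 1*(exp(4*I*pi/7))*conj(exp(2*I*pi/7)) + 1*(exp(-2*I*pi/7))*conj(exp(6*I*pi/7)) + 1*(exp(6*I*pi/7))*conj(exp(-4*I*pi/7))]
      = (1/7)[(1) + (exp(4*I*pi/7)) + (exp(-6*I*pi/7)) + (exp(-2*I*pi/7)) + (exp(2*I*pi/7)) + (exp(6*I*pi/7)) + (exp(-4*I*pi/7))] = 0/7 = 0
  <chi_1*chi_3, chi_3> = (1/7)[1*(1)*conj(1) + 1*(exp(-6*I*pi/7))*conj(exp(6*I*pi/7)) + 1*(exp(2*I*pi/7))*conj(exp(-2*I*pi/7)) + 1*(exp(-4*I*pi/7))*conj(exp(4*I*pi/7)) + 1*(exp(4*I*pi/7))*conj(exp(-4*I*pi/7)) + 1*(exp(-2*I*pi/7))*conj(exp(2*I*pi/7)) + 1*(exp(6*I*pi/7))*conj(exp(-6*I*pi/7))]
      = (1/7)[(1) + (exp(2*I*pi/7)) + (exp(4*I*pi/7)) + (exp(6*I*pi/7)) + (exp(-6*I*pi/7)) + (exp(-4*I*pi/7)) + (exp(-2*I*pi/7))] = 0/7 = 0
  <chi_1*chi_3, chi_4> = (1/7)[1*(1)*conj(1) + 1*(exp(-6*I*pi/7))*conj(exp(-6*I*pi/7)) + 1*(exp(2*I*pi/7))*conj(exp(2*I*pi/7)) + 1*(exp(-4*I*pi/7))*conj(exp(-4*I*pi/7)) + 1*(exp(4*I*pi/7))*conj(exp(4*I*pi/7)) + 1*(exp(-2*I*pi/7))*conj(exp(-2*I*pi/7)) + 1*(exp(6*I*pi/7))*conj(exp(6*I*pi/7))]
      = (1/7)[(1) + (1) + (1) + (1) + (1) + (1) + (1)] = 7/7 = 1
  <chi_1*chi_3, chi_5> = (1/7)[1*(1)*conj(1) + 1*(exp(-6*I*pi/7))*conj(exp(-4*I*pi/7)) + 1*(exp(2*I*pi/7))*conj(exp(6*I*pi/7)) + 1*(exp(-4*I*pi/7))*conj(exp(2*I*pi/7)) + 1*(exp(4*I*pi/7))*conj(exp(-2*I*pi/7)) + 1*(exp(-2*I*pi/7))*conj(exp(-6*I*pi/7)) + 1*(exp(6*I*pi/7))*conj(exp(4*I*pi/7))]
      = (1/7)[(1) + (exp(-2*I*pi/7)) + (exp(-4*I*pi/7)) + (exp(-6*I*pi/7)) + (exp(6*I*pi/7)) + (exp(4*I*pi/7)) + (exp(2*I*pi/7))] = 0/7 = 0
  <chi_1*chi_3, chi_6> = (1/7)[1*(1)*conj(1) + 1*(exp(-6*I*pi/7))*conj(exp(-2*I*pi/7)) + 1*(exp(2*I*pi/7))*conj(exp(-4*I*pi/7)) + 1*(exp(-4*I*pi/7))*conj(exp(-6*I*pi/7)) + 1*(exp(4*I*pi/7))*conj(exp(6*I*pi/7)) + 1*(exp(-2*I*pi/7))*conj(exp(4*I*pi/7)) + 1*(exp(6*I*pi/7))*conj(exp(2*I*pi/7))]
      = (1/7)[(1) + (exp(-4*I*pi/7)) + (exp(6*I*pi/7)) + (exp(2*I*pi/7)) + (exp(-2*I*pi/7)) + (exp(-6*I*pi/7)) + (exp(4*I*pi/7))] = 0/7 = 0
(Exp terms are combined using exp(i*s)*conj(exp(i*t)) = exp(i*(s-t)), and sums of them are collapsed using the identity that for every m > 1 the m distinct m-th roots of unity sum to 0, e.g. 1 + exp(2*I*pi/3) + exp(-2*I*pi/3) = 0.)
Hence the multiplicities are chi_4: 1. Dimension check: dim(chi_1)*dim(chi_3) = 1*1 = 1 and sum (mult * dim) = 1*1 = 1.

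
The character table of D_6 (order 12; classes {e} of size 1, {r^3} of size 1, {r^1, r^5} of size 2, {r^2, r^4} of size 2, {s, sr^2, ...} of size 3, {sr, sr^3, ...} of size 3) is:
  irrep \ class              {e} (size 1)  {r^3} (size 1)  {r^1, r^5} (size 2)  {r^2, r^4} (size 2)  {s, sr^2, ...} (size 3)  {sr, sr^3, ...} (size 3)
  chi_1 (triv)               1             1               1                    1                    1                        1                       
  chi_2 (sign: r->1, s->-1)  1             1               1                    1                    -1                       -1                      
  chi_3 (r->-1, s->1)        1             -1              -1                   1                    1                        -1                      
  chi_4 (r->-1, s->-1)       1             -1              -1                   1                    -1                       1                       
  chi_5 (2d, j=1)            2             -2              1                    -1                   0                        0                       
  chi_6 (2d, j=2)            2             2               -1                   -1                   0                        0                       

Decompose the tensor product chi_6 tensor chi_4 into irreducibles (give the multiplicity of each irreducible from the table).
chi_6 tensor chi_4 = chi_5 (all other irreducibles have multiplicity 0).

Details: The character of a tensor product is the pointwise product (chi_6 * chi_4)(C) = chi_6(C) * chi_4(C):
  {e}: (2)*(1), {r^3}: (2)*(-1), {r^1, r^5}: (-1)*(-1), {r^2, r^4}: (-1)*(1), {s, sr^2, ...}: (0)*(-1), {sr, sr^3, ...}: (0)*(1)
so (chi_6 * chi_4) takes values
  {e} -> 2, {r^3} -> -2, {r^1, r^5} -> 1, {r^2, r^4} -> -1, {s, sr^2, ...} -> 0, {sr, sr^3, ...} -> 0.
Now take the inner product of this character with each irreducible chi from the table, <chi_6*chi_4, chi> = (1/12) sum_C |C| (chi_6*chi_4)(C) conj(chi(C)):
  <chi_6*chi_4, chi_1> = (1/12)[1*(2)*conj(1) + 1*(-2)*conj(1) + 2*(1)*conj(1) + 2*(-1)*conj(1) + 3*(0)*conj(1) + 3*(0)*conj(1)]
      = (1/12)[(2) + (-2) + (2) + (-2) + (0) + (0)] = 0/12 = 0
  <chi_6*chi_4, chi_2> = (1/12)[1*(2)*conj(1) + 1*(-2)*conj(1) + 2*(1)*conj(1) + 2*(-1)*conj(1) + 3*(0)*conj(-1) + 3*(0)*conj(-1)]
      = (1/12)[(2) + (-2) + (2) + (-2) + (0) + (0)] = 0/12 = 0
  <chi_6*chi_4, chi_3> = (1/12)[1*(2)*conj(1) + 1*(-2)*conj(-1) + 2*(1)*conj(-1) + 2*(-1)*conj(1) + 3*(0)*conj(1) + 3*(0)*conj(-1)]
      = (1/12)[(2) + (2) + (-2) + (-2) + (0) + (0)] = 0/12 = 0
  <chi_6*chi_4, chi_4> = (1/12)[1*(2)*conj(1) + 1*(-2)*conj(-1) + 2*(1)*conj(-1) + 2*(-1)*conj(1) + 3*(0)*conj(-1) + 3*(0)*conj(1)]
      = (1/12)[(2) + (2) + (-2) + (-2) + (0) + (0)] = 0/12 = 0
  <chi_6*chi_4, chi_5> = (1/12)[1*(2)*conj(2) + 1*(-2)*conj(-2) + 2*(1)*conj(1) + 2*(-1)*conj(-1) + 3*(0)*conj(0) + 3*(0)*conj(0)]
      = (1/12)[(4) + (4) + (2) + (2) + (0) + (0)] = 12/12 = 1
  <chi_6*chi_4, chi_6> = (1/12)[1*(2)*conj(2) + 1*(-2)*conj(2) + 2*(1)*conj(-1) + 2*(-1)*conj(-1) + 3*(0)*conj(0) + 3*(0)*conj(0)]
      = (1/12)[(4) + (-4) + (-2) + (2) + (0) + (0)] = 0/12 = 0
Hence the multiplicities are chi_5: 1. Dimension check: dim(chi_6)*dim(chi_4) = 2*1 = 2 and sum (mult * dim) = 1*2 = 2.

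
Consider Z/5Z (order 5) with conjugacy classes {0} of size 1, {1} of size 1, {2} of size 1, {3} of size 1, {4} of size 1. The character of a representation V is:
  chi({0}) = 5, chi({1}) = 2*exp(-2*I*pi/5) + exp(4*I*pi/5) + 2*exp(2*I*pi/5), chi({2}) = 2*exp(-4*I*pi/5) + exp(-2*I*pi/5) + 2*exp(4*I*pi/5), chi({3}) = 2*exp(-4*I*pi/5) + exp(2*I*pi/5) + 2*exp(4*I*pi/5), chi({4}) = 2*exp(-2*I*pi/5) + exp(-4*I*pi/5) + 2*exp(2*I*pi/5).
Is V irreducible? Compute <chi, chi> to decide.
Not irreducible (reducible): <chi, chi> = 9 > 1.

Details: <chi, chi> = (1/|G|) sum_C |C| * |chi(C)|^2 = (1/5)[1*|5|^2 + 1*|2*exp(-2*I*pi/5) + exp(4*I*pi/5) + 2*exp(2*I*pi/5)|^2 + 1*|2*exp(-4*I*pi/5) + exp(-2*I*pi/5) + 2*exp(4*I*pi/5)|^2 + 1*|2*exp(-4*I*pi/5) + exp(2*I*pi/5) + 2*exp(4*I*pi/5)|^2 + 1*|2*exp(-2*I*pi/5) + exp(-4*I*pi/5) + 2*exp(2*I*pi/5)|^2]
  = (1/5)[(25) + (9 + 6*exp(-4*I*pi/5) + 2*exp(-2*I*pi/5) + 2*exp(2*I*pi/5) + 6*exp(4*I*pi/5)) + (9 + 6*exp(-2*I*pi/5) + 2*exp(-4*I*pi/5) + 2*exp(4*I*pi/5) + 6*exp(2*I*pi/5)) + (9 + 6*exp(-2*I*pi/5) + 2*exp(-4*I*pi/5) + 2*exp(4*I*pi/5) + 6*exp(2*I*pi/5)) + (9 + 6*exp(-4*I*pi/5) + 2*exp(-2*I*pi/5) + 2*exp(2*I*pi/5) + 6*exp(4*I*pi/5))] = 45/5 = 9.
(Exp terms are combined using exp(i*s)*conj(exp(i*t)) = exp(i*(s-t)), and sums of them are collapsed using the identity that for every m > 1 the m distinct m-th roots of unity sum to 0, e.g. 1 + exp(2*I*pi/3) + exp(-2*I*pi/3) = 0.)
A character is irreducible iff <chi, chi> = 1, so this representation is reducible.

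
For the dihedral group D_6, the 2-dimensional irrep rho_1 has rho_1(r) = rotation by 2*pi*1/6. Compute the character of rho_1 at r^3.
chi_{rho_1}(r^3) = 2*cos(2*pi*1*3/6) = -2

Details: rho_1(r^3) is rotation by angle 2*pi*1*3/6, whose trace is 2*cos(2*pi*1*3/6) = -2.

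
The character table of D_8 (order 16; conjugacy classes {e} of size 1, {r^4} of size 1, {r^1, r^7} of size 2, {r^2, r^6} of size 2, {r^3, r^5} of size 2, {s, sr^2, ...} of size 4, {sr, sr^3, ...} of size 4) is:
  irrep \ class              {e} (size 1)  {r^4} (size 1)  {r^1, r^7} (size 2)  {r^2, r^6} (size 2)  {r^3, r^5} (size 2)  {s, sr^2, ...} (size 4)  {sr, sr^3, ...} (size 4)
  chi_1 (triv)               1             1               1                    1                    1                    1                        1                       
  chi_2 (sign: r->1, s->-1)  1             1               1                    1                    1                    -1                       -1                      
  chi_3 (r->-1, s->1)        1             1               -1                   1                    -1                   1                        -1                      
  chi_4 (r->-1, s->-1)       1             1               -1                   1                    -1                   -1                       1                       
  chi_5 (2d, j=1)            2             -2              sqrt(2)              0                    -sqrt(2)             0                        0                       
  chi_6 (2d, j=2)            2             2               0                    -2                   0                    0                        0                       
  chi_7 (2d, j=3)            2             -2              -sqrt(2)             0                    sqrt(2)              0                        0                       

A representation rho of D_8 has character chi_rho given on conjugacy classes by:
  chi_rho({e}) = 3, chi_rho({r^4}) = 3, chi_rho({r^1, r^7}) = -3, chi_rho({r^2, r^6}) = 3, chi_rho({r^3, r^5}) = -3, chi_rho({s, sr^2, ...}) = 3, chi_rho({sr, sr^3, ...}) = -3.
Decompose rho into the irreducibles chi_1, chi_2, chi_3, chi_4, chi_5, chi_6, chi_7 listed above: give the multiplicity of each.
Multiplicities: chi_1: 0, chi_2: 0, chi_3: 3, chi_4: 0, chi_5: 0, chi_6: 0, chi_7: 0.

Proof sketch: Use <chi_rho, chi> = (1/|G|) sum_C |C| * chi_rho(C) * conj(chi(C)) with |G| = 16 for each irreducible chi in the table:
  <chi_rho, chi_1> = (1/16)[1*(3)*conj(1) + 1*(3)*conj(1) + 2*(-3)*conj(1) + 2*(3)*conj(1) + 2*(-3)*conj(1) + 4*(3)*conj(1) + 4*(-3)*conj(1)]
      = (1/16)[(3) + (3) + (-6) + (6) + (-6) + (12) + (-12)] = 0/16 = 0
  <chi_rho, chi_2> = (1/16)[1*(3)*conj(1) + 1*(3)*conj(1) + 2*(-3)*conj(1) + 2*(3)*conj(1) + 2*(-3)*conj(1) + 4*(3)*conj(-1) + 4*(-3)*conj(-1)]
      = (1/16)[(3) + (3) + (-6) + (6) + (-6) + (-12) + (12)] = 0/16 = 0
  <chi_rho, chi_3> = (1/16)[1*(3)*conj(1) + 1*(3)*conj(1) + 2*(-3)*conj(-1) + 2*(3)*conj(1) + 2*(-3)*conj(-1) + 4*(3)*conj(1) + 4*(-3)*conj(-1)]
      = (1/16)[(3) + (3) + (6) + (6) + (6) + (12) + (12)] = 48/16 = 3
  <chi_rho, chi_4> = (1/16)[1*(3)*conj(1) + 1*(3)*conj(1) + 2*(-3)*conj(-1) + 2*(3)*conj(1) + 2*(-3)*conj(-1) + 4*(3)*conj(-1) + 4*(-3)*conj(1)]
      = (1/16)[(3) + (3) + (6) + (6) + (6) + (-12) + (-12)] = 0/16 = 0
  <chi_rho, chi_5> = (1/16)[1*(3)*conj(2) + 1*(3)*conj(-2) + 2*(-3)*conj(sqrt(2)) + 2*(3)*conj(0) + 2*(-3)*conj(-sqrt(2)) + 4*(3)*conj(0) + 4*(-3)*conj(0)]
      = (1/16)[(6) + (-6) + (-6*sqrt(2)) + (0) + (6*sqrt(2)) + (0) + (0)] = 0/16 = 0
  <chi_rho, chi_6> = (1/16)[1*(3)*conj(2) + 1*(3)*conj(2) + 2*(-3)*conj(0) + 2*(3)*conj(-2) + 2*(-3)*conj(0) + 4*(3)*conj(0) + 4*(-3)*conj(0)]
      = (1/16)[(6) + (6) + (0) + (-12) + (0) + (0) + (0)] = 0/16 = 0
  <chi_rho, chi_7> = (1/16)[1*(3)*conj(2) + 1*(3)*conj(-2) + 2*(-3)*conj(-sqrt(2)) + 2*(3)*conj(0) + 2*(-3)*conj(sqrt(2)) + 4*(3)*conj(0) + 4*(-3)*conj(0)]
      = (1/16)[(6) + (-6) + (6*sqrt(2)) + (0) + (-6*sqrt(2)) + (0) + (0)] = 0/16 = 0
Dimension check: dim(rho) = sum (mult * dim) = 0*1 + 0*1 + 3*1 + 0*1 + 0*2 + 0*2 + 0*2 = 3 = chi_rho(e) = 3.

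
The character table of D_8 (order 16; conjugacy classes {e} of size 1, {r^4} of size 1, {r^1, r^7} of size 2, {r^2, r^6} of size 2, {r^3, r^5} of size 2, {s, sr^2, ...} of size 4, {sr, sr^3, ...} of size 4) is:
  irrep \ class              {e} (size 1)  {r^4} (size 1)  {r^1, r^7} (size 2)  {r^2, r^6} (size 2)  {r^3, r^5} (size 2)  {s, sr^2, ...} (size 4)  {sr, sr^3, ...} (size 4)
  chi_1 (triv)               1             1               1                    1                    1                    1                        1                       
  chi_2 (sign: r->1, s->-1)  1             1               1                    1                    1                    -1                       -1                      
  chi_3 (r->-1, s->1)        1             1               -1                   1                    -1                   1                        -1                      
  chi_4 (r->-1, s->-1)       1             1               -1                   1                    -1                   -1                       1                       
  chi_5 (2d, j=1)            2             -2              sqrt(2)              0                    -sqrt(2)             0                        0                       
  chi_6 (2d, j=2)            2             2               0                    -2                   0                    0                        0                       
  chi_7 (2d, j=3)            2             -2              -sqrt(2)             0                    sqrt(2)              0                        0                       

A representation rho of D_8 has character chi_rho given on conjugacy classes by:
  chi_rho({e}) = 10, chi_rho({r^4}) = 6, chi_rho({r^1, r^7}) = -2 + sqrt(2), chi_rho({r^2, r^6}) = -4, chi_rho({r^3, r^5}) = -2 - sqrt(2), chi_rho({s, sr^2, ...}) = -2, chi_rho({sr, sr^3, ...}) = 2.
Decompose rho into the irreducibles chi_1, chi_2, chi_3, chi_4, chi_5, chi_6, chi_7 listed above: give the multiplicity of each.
Multiplicities: chi_1: 0, chi_2: 0, chi_3: 0, chi_4: 2, chi_5: 1, chi_6: 3, chi_7: 0.

Justification: Use <chi_rho, chi> = (1/|G|) sum_C |C| * chi_rho(C) * conj(chi(C)) with |G| = 16 for each irreducible chi in the table:
  <chi_rho, chi_1> = (1/16)[1*(10)*conj(1) + 1*(6)*conj(1) + 2*(-2 + sqrt(2))*conj(1) + 2*(-4)*conj(1) + 2*(-2 - sqrt(2))*conj(1) + 4*(-2)*conj(1) + 4*(2)*conj(1)]
      = (1/16)[(10) + (6) + (-4 + 2*sqrt(2)) + (-8) + (-4 - 2*sqrt(2)) + (-8) + (8)] = 0/16 = 0
  <chi_rho, chi_2> = (1/16)[1*(10)*conj(1) + 1*(6)*conj(1) + 2*(-2 + sqrt(2))*conj(1) + 2*(-4)*conj(1) + 2*(-2 - sqrt(2))*conj(1) + 4*(-2)*conj(-1) + 4*(2)*conj(-1)]
      = (1/16)[(10) + (6) + (-4 + 2*sqrt(2)) + (-8) + (-4 - 2*sqrt(2)) + (8) + (-8)] = 0/16 = 0
  <chi_rho, chi_3> = (1/16)[1*(10)*conj(1) + 1*(6)*conj(1) + 2*(-2 + sqrt(2))*conj(-1) + 2*(-4)*conj(1) + 2*(-2 - sqrt(2))*conj(-1) + 4*(-2)*conj(1) + 4*(2)*conj(-1)]
      = (1/16)[(10) + (6) + (4 - 2*sqrt(2)) + (-8) + (2*sqrt(2) + 4) + (-8) + (-8)] = 0/16 = 0
  <chi_rho, chi_4> = (1/16)[1*(10)*conj(1) + 1*(6)*conj(1) + 2*(-2 + sqrt(2))*conj(-1) + 2*(-4)*conj(1) + 2*(-2 - sqrt(2))*conj(-1) + 4*(-2)*conj(-1) + 4*(2)*conj(1)]
      = (1/16)[(10) + (6) + (4 - 2*sqrt(2)) + (-8) + (2*sqrt(2) + 4) + (8) + (8)] = 32/16 = 2
  <chi_rho, chi_5> = (1/16)[1*(10)*conj(2) + 1*(6)*conj(-2) + 2*(-2 + sqrt(2))*conj(sqrt(2)) + 2*(-4)*conj(0) + 2*(-2 - sqrt(2))*conj(-sqrt(2)) + 4*(-2)*conj(0) + 4*(2)*conj(0)]
      = (1/16)[(20) + (-12) + (4 - 4*sqrt(2)) + (0) + (4 + 4*sqrt(2)) + (0) + (0)] = 16/16 = 1
  <chi_rho, chi_6> = (1/16)[1*(10)*conj(2) + 1*(6)*conj(2) + 2*(-2 + sqrt(2))*conj(0) + 2*(-4)*conj(-2) + 2*(-2 - sqrt(2))*conj(0) + 4*(-2)*conj(0) + 4*(2)*conj(0)]
      = (1/16)[(20) + (12) + (0) + (16) + (0) + (0) + (0)] = 48/16 = 3
  <chi_rho, chi_7> = (1/16)[1*(10)*conj(2) + 1*(6)*conj(-2) + 2*(-2 + sqrt(2))*conj(-sqrt(2)) + 2*(-4)*conj(0) + 2*(-2 - sqrt(2))*conj(sqrt(2)) + 4*(-2)*conj(0) + 4*(2)*conj(0)]
      = (1/16)[(20) + (-12) + (-4 + 4*sqrt(2)) + (0) + (-4*sqrt(2) - 4) + (0) + (0)] = 0/16 = 0
Dimension check: dim(rho) = sum (mult * dim) = 0*1 + 0*1 + 0*1 + 2*1 + 1*2 + 3*2 + 0*2 = 10 = chi_rho(e) = 10.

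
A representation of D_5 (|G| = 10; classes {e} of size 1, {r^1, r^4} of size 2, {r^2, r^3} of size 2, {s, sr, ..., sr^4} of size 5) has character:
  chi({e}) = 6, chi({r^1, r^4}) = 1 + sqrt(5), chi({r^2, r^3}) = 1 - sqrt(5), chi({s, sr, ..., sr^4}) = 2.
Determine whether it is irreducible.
Not irreducible (reducible): <chi, chi> = 8 > 1.

Working: <chi, chi> = (1/|G|) sum_C |C| * |chi(C)|^2 = (1/10)[1*|6|^2 + 2*|1 + sqrt(5)|^2 + 2*|1 - sqrt(5)|^2 + 5*|2|^2]
  = (1/10)[(36) + (4*sqrt(5) + 12) + (12 - 4*sqrt(5)) + (20)] = 80/10 = 8.
A character is irreducible iff <chi, chi> = 1, so this representation is reducible.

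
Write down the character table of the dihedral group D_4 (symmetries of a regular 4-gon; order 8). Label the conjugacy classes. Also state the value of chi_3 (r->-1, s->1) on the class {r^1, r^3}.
Conjugacy classes: {e} of size 1, {r^2} of size 1, {r^1, r^3} of size 2, {s, sr^2, ...} of size 2, {sr, sr^3, ...} of size 2.
Character table:
  irrep \ class              {e} (size 1)  {r^2} (size 1)  {r^1, r^3} (size 2)  {s, sr^2, ...} (size 2)  {sr, sr^3, ...} (size 2)
  chi_1 (triv)               1             1               1                    1                        1                       
  chi_2 (sign: r->1, s->-1)  1             1               1                    -1                       -1                      
  chi_3 (r->-1, s->1)        1             1               -1                   1                        -1                      
  chi_4 (r->-1, s->-1)       1             1               -1                   -1                       1                       
  chi_5 (2d, j=1)            2             -2              0                    0                        0                       

Spot check: chi_3 (r->-1, s->1) on {r^1, r^3} = -1.

Argument: D_4 has order 2*4 = 8 with 5 conjugacy classes, hence 5 irreducibles. Sum of squared dims 1 + 1 + 1 + 1 + 4 = 8 = |G|. Linear characters come from the abelianisation; the 2-dimensional irreps have character r^k -> 2*cos(2*pi*j*k/4), reflections -> 0.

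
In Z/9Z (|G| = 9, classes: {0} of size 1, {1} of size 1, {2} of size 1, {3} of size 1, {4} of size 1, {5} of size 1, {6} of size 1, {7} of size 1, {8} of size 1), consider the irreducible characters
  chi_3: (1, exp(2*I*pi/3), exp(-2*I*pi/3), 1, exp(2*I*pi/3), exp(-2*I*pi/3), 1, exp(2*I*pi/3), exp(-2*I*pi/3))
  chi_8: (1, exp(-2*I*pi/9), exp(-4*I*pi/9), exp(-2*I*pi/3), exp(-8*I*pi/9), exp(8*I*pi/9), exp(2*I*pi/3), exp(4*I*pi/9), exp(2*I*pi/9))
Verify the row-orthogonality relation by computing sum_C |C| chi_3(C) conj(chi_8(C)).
Sum = 0; so <chi_3, chi_8> = 0 (distinct irreducibles are orthogonal).

Proof sketch: Compute term by term over conjugacy classes (|C| * chi_3(C) * conj(chi_8(C))):
  1*(1)*conj(1) + 1*(exp(2*I*pi/3))*conj(exp(-2*I*pi/9)) + 1*(exp(-2*I*pi/3))*conj(exp(-4*I*pi/9)) + 1*(1)*conj(exp(-2*I*pi/3)) + 1*(exp(2*I*pi/3))*conj(exp(-8*I*pi/9)) + 1*(exp(-2*I*pi/3))*conj(exp(8*I*pi/9)) + 1*(1)*conj(exp(2*I*pi/3)) + 1*(exp(2*I*pi/3))*conj(exp(4*I*pi/9)) + 1*(exp(-2*I*pi/3))*conj(exp(2*I*pi/9))
  = (1) + (exp(8*I*pi/9)) + (exp(-2*I*pi/9)) + (exp(2*I*pi/3)) + (exp(-4*I*pi/9)) + (exp(4*I*pi/9)) + (exp(-2*I*pi/3)) + (exp(2*I*pi/9)) + (exp(-8*I*pi/9))
  = 0.
(Exp terms are combined using exp(i*s)*conj(exp(i*t)) = exp(i*(s-t)), and sums of them are collapsed using the identity that for every m > 1 the m distinct m-th roots of unity sum to 0, e.g. 1 + exp(2*I*pi/3) + exp(-2*I*pi/3) = 0.)
Dividing by |G| = 9 gives 0/9 = 0, matching the row-orthogonality relation <chi_3, chi_8> = [chi_3 = chi_8].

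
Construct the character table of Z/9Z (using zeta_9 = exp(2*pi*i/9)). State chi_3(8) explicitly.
Character table of Z/9Z (irreps indexed chi_0,...,chi_8 with chi_k(m) = zeta_9^(k*m), zeta_9 = exp(2*pi*i/9)):
  irrep \ class  {0} (size 1)  {1} (size 1)    {2} (size 1)    {3} (size 1)    {4} (size 1)    {5} (size 1)    {6} (size 1)    {7} (size 1)    {8} (size 1)  
  chi_0          1             1               1               1               1               1               1               1               1             
  chi_1          1             exp(2*I*pi/9)   exp(4*I*pi/9)   exp(2*I*pi/3)   exp(8*I*pi/9)   exp(-8*I*pi/9)  exp(-2*I*pi/3)  exp(-4*I*pi/9)  exp(-2*I*pi/9)
  chi_2          1             exp(4*I*pi/9)   exp(8*I*pi/9)   exp(-2*I*pi/3)  exp(-2*I*pi/9)  exp(2*I*pi/9)   exp(2*I*pi/3)   exp(-8*I*pi/9)  exp(-4*I*pi/9)
  chi_3          1             exp(2*I*pi/3)   exp(-2*I*pi/3)  1               exp(2*I*pi/3)   exp(-2*I*pi/3)  1               exp(2*I*pi/3)   exp(-2*I*pi/3)
  chi_4          1             exp(8*I*pi/9)   exp(-2*I*pi/9)  exp(2*I*pi/3)   exp(-4*I*pi/9)  exp(4*I*pi/9)   exp(-2*I*pi/3)  exp(2*I*pi/9)   exp(-8*I*pi/9)
  chi_5          1             exp(-8*I*pi/9)  exp(2*I*pi/9)   exp(-2*I*pi/3)  exp(4*I*pi/9)   exp(-4*I*pi/9)  exp(2*I*pi/3)   exp(-2*I*pi/9)  exp(8*I*pi/9) 
  chi_6          1             exp(-2*I*pi/3)  exp(2*I*pi/3)   1               exp(-2*I*pi/3)  exp(2*I*pi/3)   1               exp(-2*I*pi/3)  exp(2*I*pi/3) 
  chi_7          1             exp(-4*I*pi/9)  exp(-8*I*pi/9)  exp(2*I*pi/3)   exp(2*I*pi/9)   exp(-2*I*pi/9)  exp(-2*I*pi/3)  exp(8*I*pi/9)   exp(4*I*pi/9) 
  chi_8          1             exp(-2*I*pi/9)  exp(-4*I*pi/9)  exp(-2*I*pi/3)  exp(-8*I*pi/9)  exp(8*I*pi/9)   exp(2*I*pi/3)   exp(4*I*pi/9)   exp(2*I*pi/9) 

Spot check: chi_3(8) = zeta_9^(3*8) = zeta_9^24 = exp(-2*I*pi/3).

Details: Z/9Z is abelian, so all 9 irreducible complex representations are 1-dimensional. They are given by chi_k(m) = zeta_9^(k*m) for k = 0,...,8. Row orthogonality: sum_m chi_k(m) conj(chi_l(m)) = 9 * [k = l].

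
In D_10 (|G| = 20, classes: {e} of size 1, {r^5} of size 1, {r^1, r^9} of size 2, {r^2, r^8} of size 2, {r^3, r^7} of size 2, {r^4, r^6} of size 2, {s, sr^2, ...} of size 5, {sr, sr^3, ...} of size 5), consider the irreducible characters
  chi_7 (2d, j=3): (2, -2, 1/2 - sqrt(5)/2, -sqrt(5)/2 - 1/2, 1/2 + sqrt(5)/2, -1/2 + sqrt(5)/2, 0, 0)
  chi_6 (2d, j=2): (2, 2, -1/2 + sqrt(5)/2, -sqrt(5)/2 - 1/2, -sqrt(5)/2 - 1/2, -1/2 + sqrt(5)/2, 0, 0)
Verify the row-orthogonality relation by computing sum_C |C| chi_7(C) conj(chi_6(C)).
Sum = 0; so <chi_7, chi_6> = 0 (distinct irreducibles are orthogonal).

Argument: Compute term by term over conjugacy classes (|C| * chi_7(C) * conj(chi_6(C))):
  1*(2)*conj(2) + 1*(-2)*conj(2) + 2*(1/2 - sqrt(5)/2)*conj(-1/2 + sqrt(5)/2) + 2*(-sqrt(5)/2 - 1/2)*conj(-sqrt(5)/2 - 1/2) + 2*(1/2 + sqrt(5)/2)*conj(-sqrt(5)/2 - 1/2) + 2*(-1/2 + sqrt(5)/2)*conj(-1/2 + sqrt(5)/2) + 5*(0)*conj(0) + 5*(0)*conj(0)
  = (4) + (-4) + (-3 + sqrt(5)) + (sqrt(5) + 3) + (-3 - sqrt(5)) + (3 - sqrt(5)) + (0) + (0)
  = 0.
Dividing by |G| = 20 gives 0/20 = 0, matching the row-orthogonality relation <chi_7, chi_6> = [chi_7 = chi_6].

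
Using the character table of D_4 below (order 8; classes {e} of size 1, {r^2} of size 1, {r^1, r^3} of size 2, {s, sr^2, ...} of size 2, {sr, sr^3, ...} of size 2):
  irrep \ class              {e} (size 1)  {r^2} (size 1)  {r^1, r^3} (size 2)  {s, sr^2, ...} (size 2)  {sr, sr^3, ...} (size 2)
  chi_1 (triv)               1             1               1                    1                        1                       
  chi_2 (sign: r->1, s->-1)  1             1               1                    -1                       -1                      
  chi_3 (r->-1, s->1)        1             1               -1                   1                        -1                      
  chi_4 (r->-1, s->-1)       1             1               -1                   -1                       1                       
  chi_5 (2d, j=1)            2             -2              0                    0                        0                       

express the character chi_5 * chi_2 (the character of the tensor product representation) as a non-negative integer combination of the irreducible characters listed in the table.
chi_5 tensor chi_2 = chi_5 (all other irreducibles have multiplicity 0).

Solution. The character of a tensor product is the pointwise product (chi_5 * chi_2)(C) = chi_5(C) * chi_2(C):
  {e}: (2)*(1), {r^2}: (-2)*(1), {r^1, r^3}: (0)*(1), {s, sr^2, ...}: (0)*(-1), {sr, sr^3, ...}: (0)*(-1)
so (chi_5 * chi_2) takes values
  {e} -> 2, {r^2} -> -2, {r^1, r^3} -> 0, {s, sr^2, ...} -> 0, {sr, sr^3, ...} -> 0.
Now take the inner product of this character with each irreducible chi from the table, <chi_5*chi_2, chi> = (1/8) sum_C |C| (chi_5*chi_2)(C) conj(chi(C)):
  <chi_5*chi_2, chi_1> = (1/8)[1*(2)*conj(1) + 1*(-2)*conj(1) + 2*(0)*conj(1) + 2*(0)*conj(1) + 2*(0)*conj(1)]
      = (1/8)[(2) + (-2) + (0) + (0) + (0)] = 0/8 = 0
  <chi_5*chi_2, chi_2> = (1/8)[1*(2)*conj(1) + 1*(-2)*conj(1) + 2*(0)*conj(1) + 2*(0)*conj(-1) + 2*(0)*conj(-1)]
      = (1/8)[(2) + (-2) + (0) + (0) + (0)] = 0/8 = 0
  <chi_5*chi_2, chi_3> = (1/8)[1*(2)*conj(1) + 1*(-2)*conj(1) + 2*(0)*conj(-1) + 2*(0)*conj(1) + 2*(0)*conj(-1)]
      = (1/8)[(2) + (-2) + (0) + (0) + (0)] = 0/8 = 0
  <chi_5*chi_2, chi_4> = (1/8)[1*(2)*conj(1) + 1*(-2)*conj(1) + 2*(0)*conj(-1) + 2*(0)*conj(-1) + 2*(0)*conj(1)]
      = (1/8)[(2) + (-2) + (0) + (0) + (0)] = 0/8 = 0
  <chi_5*chi_2, chi_5> = (1/8)[1*(2)*conj(2) + 1*(-2)*conj(-2) + 2*(0)*conj(0) + 2*(0)*conj(0) + 2*(0)*conj(0)]
      = (1/8)[(4) + (4) + (0) + (0) + (0)] = 8/8 = 1
Hence the multiplicities are chi_5: 1. Dimension check: dim(chi_5)*dim(chi_2) = 2*1 = 2 and sum (mult * dim) = 1*2 = 2.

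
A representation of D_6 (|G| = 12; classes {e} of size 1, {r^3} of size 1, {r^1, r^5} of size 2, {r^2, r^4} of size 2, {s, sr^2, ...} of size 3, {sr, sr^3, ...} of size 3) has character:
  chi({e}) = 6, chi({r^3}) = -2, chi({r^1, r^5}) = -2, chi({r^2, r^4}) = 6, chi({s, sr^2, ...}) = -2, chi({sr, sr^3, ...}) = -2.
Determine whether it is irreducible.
Not irreducible (reducible): <chi, chi> = 12 > 1.

Why: <chi, chi> = (1/|G|) sum_C |C| * |chi(C)|^2 = (1/12)[1*|6|^2 + 1*|-2|^2 + 2*|-2|^2 + 2*|6|^2 + 3*|-2|^2 + 3*|-2|^2]
  = (1/12)[(36) + (4) + (8) + (72) + (12) + (12)] = 144/12 = 12.
A character is irreducible iff <chi, chi> = 1, so this representation is reducible.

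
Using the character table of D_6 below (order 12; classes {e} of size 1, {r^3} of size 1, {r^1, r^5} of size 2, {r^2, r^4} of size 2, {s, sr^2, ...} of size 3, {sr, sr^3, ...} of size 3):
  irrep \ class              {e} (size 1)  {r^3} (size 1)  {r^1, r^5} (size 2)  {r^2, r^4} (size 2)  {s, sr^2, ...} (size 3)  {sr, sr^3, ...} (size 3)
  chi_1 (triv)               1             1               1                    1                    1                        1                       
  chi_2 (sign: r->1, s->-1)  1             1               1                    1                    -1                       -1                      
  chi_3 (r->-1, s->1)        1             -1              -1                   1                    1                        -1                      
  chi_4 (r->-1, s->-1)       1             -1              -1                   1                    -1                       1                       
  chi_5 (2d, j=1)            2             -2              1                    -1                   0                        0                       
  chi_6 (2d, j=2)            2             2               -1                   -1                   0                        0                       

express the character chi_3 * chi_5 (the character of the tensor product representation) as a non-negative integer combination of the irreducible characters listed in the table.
chi_3 tensor chi_5 = chi_6 (all other irreducibles have multiplicity 0).

Argument: The character of a tensor product is the pointwise product (chi_3 * chi_5)(C) = chi_3(C) * chi_5(C):
  {e}: (1)*(2), {r^3}: (-1)*(-2), {r^1, r^5}: (-1)*(1), {r^2, r^4}: (1)*(-1), {s, sr^2, ...}: (1)*(0), {sr, sr^3, ...}: (-1)*(0)
so (chi_3 * chi_5) takes values
  {e} -> 2, {r^3} -> 2, {r^1, r^5} -> -1, {r^2, r^4} -> -1, {s, sr^2, ...} -> 0, {sr, sr^3, ...} -> 0.
Now take the inner product of this character with each irreducible chi from the table, <chi_3*chi_5, chi> = (1/12) sum_C |C| (chi_3*chi_5)(C) conj(chi(C)):
  <chi_3*chi_5, chi_1> = (1/12)[1*(2)*conj(1) + 1*(2)*conj(1) + 2*(-1)*conj(1) + 2*(-1)*conj(1) + 3*(0)*conj(1) + 3*(0)*conj(1)]
      = (1/12)[(2) + (2) + (-2) + (-2) + (0) + (0)] = 0/12 = 0
  <chi_3*chi_5, chi_2> = (1/12)[1*(2)*conj(1) + 1*(2)*conj(1) + 2*(-1)*conj(1) + 2*(-1)*conj(1) + 3*(0)*conj(-1) + 3*(0)*conj(-1)]
      = (1/12)[(2) + (2) + (-2) + (-2) + (0) + (0)] = 0/12 = 0
  <chi_3*chi_5, chi_3> = (1/12)[1*(2)*conj(1) + 1*(2)*conj(-1) + 2*(-1)*conj(-1) + 2*(-1)*conj(1) + 3*(0)*conj(1) + 3*(0)*conj(-1)]
      = (1/12)[(2) + (-2) + (2) + (-2) + (0) + (0)] = 0/12 = 0
  <chi_3*chi_5, chi_4> = (1/12)[1*(2)*conj(1) + 1*(2)*conj(-1) + 2*(-1)*conj(-1) + 2*(-1)*conj(1) + 3*(0)*conj(-1) + 3*(0)*conj(1)]
      = (1/12)[(2) + (-2) + (2) + (-2) + (0) + (0)] = 0/12 = 0
  <chi_3*chi_5, chi_5> = (1/12)[1*(2)*conj(2) + 1*(2)*conj(-2) + 2*(-1)*conj(1) + 2*(-1)*conj(-1) + 3*(0)*conj(0) + 3*(0)*conj(0)]
      = (1/12)[(4) + (-4) + (-2) + (2) + (0) + (0)] = 0/12 = 0
  <chi_3*chi_5, chi_6> = (1/12)[1*(2)*conj(2) + 1*(2)*conj(2) + 2*(-1)*conj(-1) + 2*(-1)*conj(-1) + 3*(0)*conj(0) + 3*(0)*conj(0)]
      = (1/12)[(4) + (4) + (2) + (2) + (0) + (0)] = 12/12 = 1
Hence the multiplicities are chi_6: 1. Dimension check: dim(chi_3)*dim(chi_5) = 1*2 = 2 and sum (mult * dim) = 1*2 = 2.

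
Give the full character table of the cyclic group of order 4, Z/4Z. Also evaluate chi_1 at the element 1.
Character table of Z/4Z (irreps indexed chi_0,...,chi_3 with chi_k(m) = zeta_4^(k*m), zeta_4 = exp(2*pi*i/4)):
  irrep \ class  {0} (size 1)  {1} (size 1)  {2} (size 1)  {3} (size 1)
  chi_0          1             1             1             1           
  chi_1          1             I             -1            -I          
  chi_2          1             -1            1             -1          
  chi_3          1             -I            -1            I           

Spot check: chi_1(1) = zeta_4^(1*1) = zeta_4^1 = I.

Derivation: Z/4Z is abelian, so all 4 irreducible complex representations are 1-dimensional. They are given by chi_k(m) = zeta_4^(k*m) for k = 0,...,3. Row orthogonality: sum_m chi_k(m) conj(chi_l(m)) = 4 * [k = l].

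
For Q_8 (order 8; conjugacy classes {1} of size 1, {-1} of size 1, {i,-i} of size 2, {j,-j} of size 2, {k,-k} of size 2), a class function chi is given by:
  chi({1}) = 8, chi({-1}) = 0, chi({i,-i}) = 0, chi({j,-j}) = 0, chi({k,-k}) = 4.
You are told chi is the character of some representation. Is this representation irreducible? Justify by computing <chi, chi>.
Not irreducible (reducible): <chi, chi> = 12 > 1.

Derivation: <chi, chi> = (1/|G|) sum_C |C| * |chi(C)|^2 = (1/8)[1*|8|^2 + 1*|0|^2 + 2*|0|^2 + 2*|0|^2 + 2*|4|^2]
  = (1/8)[(64) + (0) + (0) + (0) + (32)] = 96/8 = 12.
A character is irreducible iff <chi, chi> = 1, so this representation is reducible.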